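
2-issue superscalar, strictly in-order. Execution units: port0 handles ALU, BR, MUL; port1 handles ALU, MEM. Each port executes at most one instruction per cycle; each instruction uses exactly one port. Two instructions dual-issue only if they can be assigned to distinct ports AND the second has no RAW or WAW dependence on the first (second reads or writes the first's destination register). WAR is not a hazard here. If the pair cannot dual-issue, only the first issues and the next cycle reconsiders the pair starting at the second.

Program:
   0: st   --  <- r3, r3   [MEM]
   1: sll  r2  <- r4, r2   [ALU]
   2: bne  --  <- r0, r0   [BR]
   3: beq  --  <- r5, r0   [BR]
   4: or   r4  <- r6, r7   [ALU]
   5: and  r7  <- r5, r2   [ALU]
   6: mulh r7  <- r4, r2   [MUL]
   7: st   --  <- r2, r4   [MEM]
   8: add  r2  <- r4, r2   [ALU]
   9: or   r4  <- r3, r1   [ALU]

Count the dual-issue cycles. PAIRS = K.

0. st.MEM sll.ALU @i0&i1  | dual
1. bne.BR @i2  | no-port BR/BR
2. beq.BR or.ALU @i3&i4  | dual
3. and.ALU @i5  | WAW r7
4. mulh.MUL st.MEM @i6&i7  | dual
5. add.ALU or.ALU @i8&i9  | dual

PAIRS = 4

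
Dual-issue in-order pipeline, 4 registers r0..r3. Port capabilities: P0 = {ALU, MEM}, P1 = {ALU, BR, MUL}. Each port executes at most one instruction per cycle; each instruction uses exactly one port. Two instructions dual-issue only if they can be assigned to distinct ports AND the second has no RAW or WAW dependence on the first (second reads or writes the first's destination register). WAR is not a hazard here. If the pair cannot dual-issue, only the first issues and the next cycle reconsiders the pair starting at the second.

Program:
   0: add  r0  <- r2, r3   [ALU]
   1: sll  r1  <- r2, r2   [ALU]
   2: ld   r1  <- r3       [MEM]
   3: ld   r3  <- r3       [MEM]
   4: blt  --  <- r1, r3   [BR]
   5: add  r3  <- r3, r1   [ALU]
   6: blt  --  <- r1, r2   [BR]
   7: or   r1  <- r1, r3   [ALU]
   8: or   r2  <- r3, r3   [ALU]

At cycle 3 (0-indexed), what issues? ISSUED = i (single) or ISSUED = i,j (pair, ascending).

  cy0 -> i0/i1 (add/sll) pair
  cy1 -> i2 (ld) no-port MEM/MEM
  cy2 -> i3 (ld) RAW r3
  cy3 -> i4/i5 (blt/add) pair
  cy4 -> i6/i7 (blt/or) pair
  cy5 -> i8 (or) tail

ISSUED = 4,5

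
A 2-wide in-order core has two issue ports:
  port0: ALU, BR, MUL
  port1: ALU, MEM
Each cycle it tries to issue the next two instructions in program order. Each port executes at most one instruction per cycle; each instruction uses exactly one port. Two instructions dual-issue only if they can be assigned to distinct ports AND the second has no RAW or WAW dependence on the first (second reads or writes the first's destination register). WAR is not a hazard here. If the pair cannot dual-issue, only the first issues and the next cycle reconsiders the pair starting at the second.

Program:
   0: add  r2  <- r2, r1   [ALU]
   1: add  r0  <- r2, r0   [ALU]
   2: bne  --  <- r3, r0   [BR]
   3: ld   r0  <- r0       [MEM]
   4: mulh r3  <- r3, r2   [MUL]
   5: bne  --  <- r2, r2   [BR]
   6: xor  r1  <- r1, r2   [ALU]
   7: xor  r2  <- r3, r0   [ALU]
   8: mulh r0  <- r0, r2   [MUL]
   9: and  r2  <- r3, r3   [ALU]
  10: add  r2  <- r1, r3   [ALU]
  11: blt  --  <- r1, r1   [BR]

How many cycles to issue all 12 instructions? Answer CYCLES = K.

CYCLES = 8

[0] i0  add.ALU  -- RAW r2
[1] i1  add.ALU  -- RAW r0
[2] i2+i3  bne.BR/ld.MEM  -- dual
[3] i4  mulh.MUL  -- no-port MUL/BR
[4] i5+i6  bne.BR/xor.ALU  -- dual
[5] i7  xor.ALU  -- RAW r2
[6] i8+i9  mulh.MUL/and.ALU  -- dual
[7] i10+i11  add.ALU/blt.BR  -- dual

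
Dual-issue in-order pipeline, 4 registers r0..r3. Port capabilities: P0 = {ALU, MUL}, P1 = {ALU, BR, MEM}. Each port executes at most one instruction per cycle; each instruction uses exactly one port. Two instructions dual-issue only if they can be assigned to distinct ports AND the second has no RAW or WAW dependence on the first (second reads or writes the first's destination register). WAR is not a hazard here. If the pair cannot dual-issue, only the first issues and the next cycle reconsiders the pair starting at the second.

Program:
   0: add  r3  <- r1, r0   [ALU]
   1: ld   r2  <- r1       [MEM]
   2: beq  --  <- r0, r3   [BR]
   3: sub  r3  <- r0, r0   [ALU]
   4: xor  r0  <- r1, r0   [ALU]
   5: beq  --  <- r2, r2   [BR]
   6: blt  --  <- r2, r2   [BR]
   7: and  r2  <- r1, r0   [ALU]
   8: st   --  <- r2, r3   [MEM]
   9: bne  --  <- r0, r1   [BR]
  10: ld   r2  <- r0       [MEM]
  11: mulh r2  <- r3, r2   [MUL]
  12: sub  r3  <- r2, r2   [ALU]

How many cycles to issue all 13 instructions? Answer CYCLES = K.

CYCLES = 9

  cy0 -> i0&i1 (add;ld) dual
  cy1 -> i2&i3 (beq;sub) dual
  cy2 -> i4&i5 (xor;beq) dual
  cy3 -> i6&i7 (blt;and) dual
  cy4 -> i8 (st) no-port MEM/BR
  cy5 -> i9 (bne) no-port BR/MEM
  cy6 -> i10 (ld) RAW+WAW r2
  cy7 -> i11 (mulh) RAW r2
  cy8 -> i12 (sub) tail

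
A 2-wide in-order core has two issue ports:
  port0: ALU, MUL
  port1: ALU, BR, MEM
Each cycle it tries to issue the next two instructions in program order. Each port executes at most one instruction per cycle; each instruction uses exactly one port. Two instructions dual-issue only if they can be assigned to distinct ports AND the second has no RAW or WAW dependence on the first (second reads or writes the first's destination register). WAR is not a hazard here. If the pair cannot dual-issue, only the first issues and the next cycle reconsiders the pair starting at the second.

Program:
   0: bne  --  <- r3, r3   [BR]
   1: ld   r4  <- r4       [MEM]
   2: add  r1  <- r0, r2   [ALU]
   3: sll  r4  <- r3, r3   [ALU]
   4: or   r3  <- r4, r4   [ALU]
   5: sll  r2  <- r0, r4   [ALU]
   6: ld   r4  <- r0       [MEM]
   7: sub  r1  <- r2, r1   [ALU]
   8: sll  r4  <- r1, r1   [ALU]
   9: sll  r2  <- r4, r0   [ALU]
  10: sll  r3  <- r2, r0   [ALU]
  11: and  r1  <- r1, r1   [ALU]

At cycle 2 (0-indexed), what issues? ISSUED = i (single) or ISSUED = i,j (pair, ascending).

ISSUED = 3

0. bne @i0  | no-port BR/MEM
1. ld+add @i1/i2  | dual
2. sll @i3  | RAW r4
3. or+sll @i4/i5  | dual
4. ld+sub @i6/i7  | dual
5. sll @i8  | RAW r4
6. sll @i9  | RAW r2
7. sll+and @i10/i11  | dual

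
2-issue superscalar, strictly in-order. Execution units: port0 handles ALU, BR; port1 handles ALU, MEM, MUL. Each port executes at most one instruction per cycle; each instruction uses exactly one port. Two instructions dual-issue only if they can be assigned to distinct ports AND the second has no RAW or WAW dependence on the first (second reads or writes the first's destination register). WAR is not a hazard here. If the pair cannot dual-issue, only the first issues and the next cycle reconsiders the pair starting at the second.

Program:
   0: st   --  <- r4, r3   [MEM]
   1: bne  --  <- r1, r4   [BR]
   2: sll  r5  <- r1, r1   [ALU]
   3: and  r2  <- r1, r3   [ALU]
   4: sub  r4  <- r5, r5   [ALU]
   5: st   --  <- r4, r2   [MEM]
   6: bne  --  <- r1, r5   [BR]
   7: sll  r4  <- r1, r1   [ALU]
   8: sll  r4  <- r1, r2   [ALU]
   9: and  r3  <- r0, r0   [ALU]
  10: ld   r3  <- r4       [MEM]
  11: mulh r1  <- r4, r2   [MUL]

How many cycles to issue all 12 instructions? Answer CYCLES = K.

t=0 i0+i1:st.MEM+bne.BR ; pair
t=1 i2+i3:sll.ALU+and.ALU ; pair
t=2 i4:sub.ALU ; RAW r4
t=3 i5+i6:st.MEM+bne.BR ; pair
t=4 i7:sll.ALU ; WAW r4
t=5 i8+i9:sll.ALU+and.ALU ; pair
t=6 i10:ld.MEM ; no-port MEM/MUL
t=7 i11:mulh.MUL ; tail

CYCLES = 8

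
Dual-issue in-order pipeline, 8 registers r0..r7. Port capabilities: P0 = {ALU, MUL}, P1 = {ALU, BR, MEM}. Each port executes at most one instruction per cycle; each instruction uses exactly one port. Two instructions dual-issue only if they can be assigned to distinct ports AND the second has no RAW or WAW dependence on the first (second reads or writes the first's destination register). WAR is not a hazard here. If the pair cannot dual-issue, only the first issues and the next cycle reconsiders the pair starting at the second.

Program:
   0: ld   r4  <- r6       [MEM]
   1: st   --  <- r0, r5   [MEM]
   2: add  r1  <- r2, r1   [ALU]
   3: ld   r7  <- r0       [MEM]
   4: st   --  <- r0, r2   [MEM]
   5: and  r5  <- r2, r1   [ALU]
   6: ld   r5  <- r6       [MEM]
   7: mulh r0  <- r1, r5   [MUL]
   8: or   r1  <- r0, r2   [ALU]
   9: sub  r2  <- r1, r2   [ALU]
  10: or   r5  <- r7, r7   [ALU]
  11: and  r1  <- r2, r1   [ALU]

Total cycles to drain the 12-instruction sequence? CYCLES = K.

[0] i0  ld.MEM  -- no-port MEM/MEM
[1] i1/i2  st.MEM;add.ALU  -- pair
[2] i3  ld.MEM  -- no-port MEM/MEM
[3] i4/i5  st.MEM;and.ALU  -- pair
[4] i6  ld.MEM  -- RAW r5
[5] i7  mulh.MUL  -- RAW r0
[6] i8  or.ALU  -- RAW r1
[7] i9/i10  sub.ALU;or.ALU  -- pair
[8] i11  and.ALU  -- tail

CYCLES = 9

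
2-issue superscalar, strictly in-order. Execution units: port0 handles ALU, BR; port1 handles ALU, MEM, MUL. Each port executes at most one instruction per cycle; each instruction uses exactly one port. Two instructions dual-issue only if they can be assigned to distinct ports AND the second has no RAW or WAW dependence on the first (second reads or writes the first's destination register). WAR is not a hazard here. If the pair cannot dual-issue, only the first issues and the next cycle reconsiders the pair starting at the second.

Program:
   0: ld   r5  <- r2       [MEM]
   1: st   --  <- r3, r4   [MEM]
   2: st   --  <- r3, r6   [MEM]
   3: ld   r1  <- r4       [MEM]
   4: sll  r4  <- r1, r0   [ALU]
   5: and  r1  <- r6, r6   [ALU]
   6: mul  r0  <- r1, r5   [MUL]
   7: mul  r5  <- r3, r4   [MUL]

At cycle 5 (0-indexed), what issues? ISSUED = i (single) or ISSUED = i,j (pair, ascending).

ISSUED = 6

[0] i0  ld  -- no-port MEM/MEM
[1] i1  st  -- no-port MEM/MEM
[2] i2  st  -- no-port MEM/MEM
[3] i3  ld  -- RAW r1
[4] i4+i5  sll;and  -- dual
[5] i6  mul  -- no-port MUL/MUL
[6] i7  mul  -- tail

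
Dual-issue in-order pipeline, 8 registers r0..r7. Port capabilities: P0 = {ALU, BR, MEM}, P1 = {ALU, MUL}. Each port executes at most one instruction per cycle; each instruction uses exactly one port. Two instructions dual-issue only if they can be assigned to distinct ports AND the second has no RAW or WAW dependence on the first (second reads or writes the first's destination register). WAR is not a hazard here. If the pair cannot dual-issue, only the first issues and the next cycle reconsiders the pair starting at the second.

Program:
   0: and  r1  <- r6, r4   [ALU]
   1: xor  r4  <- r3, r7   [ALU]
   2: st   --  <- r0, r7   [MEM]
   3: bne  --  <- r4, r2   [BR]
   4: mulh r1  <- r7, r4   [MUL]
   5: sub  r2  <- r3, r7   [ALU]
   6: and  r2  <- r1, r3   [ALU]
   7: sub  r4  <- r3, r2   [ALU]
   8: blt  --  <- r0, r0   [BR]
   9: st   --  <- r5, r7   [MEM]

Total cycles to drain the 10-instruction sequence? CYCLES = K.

#0 head=0: and/xor i0,i1 pair
#1 head=2: st i2 no-port MEM/BR
#2 head=3: bne/mulh i3,i4 pair
#3 head=5: sub i5 WAW r2
#4 head=6: and i6 RAW r2
#5 head=7: sub/blt i7,i8 pair
#6 head=9: st i9 tail

CYCLES = 7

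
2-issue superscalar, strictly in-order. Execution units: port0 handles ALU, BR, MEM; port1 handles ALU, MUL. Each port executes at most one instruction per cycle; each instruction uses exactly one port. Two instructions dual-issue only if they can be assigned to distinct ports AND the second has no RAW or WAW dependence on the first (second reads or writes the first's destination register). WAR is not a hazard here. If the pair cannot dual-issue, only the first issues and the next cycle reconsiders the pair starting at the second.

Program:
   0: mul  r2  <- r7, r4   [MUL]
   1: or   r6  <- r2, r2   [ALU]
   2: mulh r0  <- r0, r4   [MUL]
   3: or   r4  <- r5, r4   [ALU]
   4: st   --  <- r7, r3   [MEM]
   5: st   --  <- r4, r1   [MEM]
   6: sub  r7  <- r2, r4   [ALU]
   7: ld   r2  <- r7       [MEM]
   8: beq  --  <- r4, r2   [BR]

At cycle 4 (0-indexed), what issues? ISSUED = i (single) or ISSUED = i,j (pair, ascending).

ISSUED = 7

  cy0 -> i0 (mul) RAW r2
  cy1 -> i1/i2 (or+mulh) dual
  cy2 -> i3/i4 (or+st) dual
  cy3 -> i5/i6 (st+sub) dual
  cy4 -> i7 (ld) no-port MEM/BR
  cy5 -> i8 (beq) tail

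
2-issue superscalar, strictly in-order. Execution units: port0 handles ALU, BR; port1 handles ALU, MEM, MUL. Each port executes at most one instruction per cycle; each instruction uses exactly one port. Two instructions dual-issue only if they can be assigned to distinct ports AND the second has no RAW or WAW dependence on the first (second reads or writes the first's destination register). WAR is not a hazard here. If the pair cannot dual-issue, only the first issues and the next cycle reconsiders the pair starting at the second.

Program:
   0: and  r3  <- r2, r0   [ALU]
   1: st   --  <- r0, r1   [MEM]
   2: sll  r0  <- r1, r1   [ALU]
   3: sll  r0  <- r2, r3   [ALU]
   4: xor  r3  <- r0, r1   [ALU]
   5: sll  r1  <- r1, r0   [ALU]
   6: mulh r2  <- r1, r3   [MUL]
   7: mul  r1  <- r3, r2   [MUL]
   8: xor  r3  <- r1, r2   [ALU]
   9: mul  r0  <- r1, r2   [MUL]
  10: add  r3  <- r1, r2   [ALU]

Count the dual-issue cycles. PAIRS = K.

[0] i0&i1  and+st  -- dual
[1] i2  sll  -- WAW r0
[2] i3  sll  -- RAW r0
[3] i4&i5  xor+sll  -- dual
[4] i6  mulh  -- no-port MUL/MUL
[5] i7  mul  -- RAW r1
[6] i8&i9  xor+mul  -- dual
[7] i10  add  -- tail

PAIRS = 3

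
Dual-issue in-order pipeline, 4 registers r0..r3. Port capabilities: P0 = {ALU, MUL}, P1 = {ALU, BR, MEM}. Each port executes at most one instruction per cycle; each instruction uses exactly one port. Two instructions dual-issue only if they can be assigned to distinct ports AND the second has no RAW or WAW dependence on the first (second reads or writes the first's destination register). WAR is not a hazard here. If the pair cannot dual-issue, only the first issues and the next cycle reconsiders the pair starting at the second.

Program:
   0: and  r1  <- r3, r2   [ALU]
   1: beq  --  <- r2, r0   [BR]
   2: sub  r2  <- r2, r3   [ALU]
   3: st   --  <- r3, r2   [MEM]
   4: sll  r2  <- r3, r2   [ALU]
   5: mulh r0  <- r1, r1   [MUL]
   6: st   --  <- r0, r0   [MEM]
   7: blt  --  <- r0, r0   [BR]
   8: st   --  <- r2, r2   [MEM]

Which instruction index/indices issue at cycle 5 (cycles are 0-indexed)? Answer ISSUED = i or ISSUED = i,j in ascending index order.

[0] i0,i1  and;beq  -- dual
[1] i2  sub  -- RAW r2
[2] i3,i4  st;sll  -- dual
[3] i5  mulh  -- RAW r0
[4] i6  st  -- no-port MEM/BR
[5] i7  blt  -- no-port BR/MEM
[6] i8  st  -- tail

ISSUED = 7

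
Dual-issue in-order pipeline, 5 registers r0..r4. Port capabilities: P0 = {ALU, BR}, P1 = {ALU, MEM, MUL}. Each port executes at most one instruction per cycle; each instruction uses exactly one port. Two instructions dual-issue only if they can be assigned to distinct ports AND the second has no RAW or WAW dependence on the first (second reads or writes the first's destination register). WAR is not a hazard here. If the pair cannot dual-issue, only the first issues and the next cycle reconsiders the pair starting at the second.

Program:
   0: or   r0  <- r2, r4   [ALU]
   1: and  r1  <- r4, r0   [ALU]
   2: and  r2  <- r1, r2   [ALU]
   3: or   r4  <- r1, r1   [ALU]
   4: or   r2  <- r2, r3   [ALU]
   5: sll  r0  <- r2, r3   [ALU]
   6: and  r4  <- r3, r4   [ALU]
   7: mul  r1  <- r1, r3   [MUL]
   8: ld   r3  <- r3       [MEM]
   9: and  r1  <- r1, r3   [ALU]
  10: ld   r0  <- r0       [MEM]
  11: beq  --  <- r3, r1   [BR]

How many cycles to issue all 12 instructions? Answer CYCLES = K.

CYCLES = 9

[0] i0  or.ALU  -- RAW r0
[1] i1  and.ALU  -- RAW r1
[2] i2,i3  and.ALU+or.ALU  -- dual
[3] i4  or.ALU  -- RAW r2
[4] i5,i6  sll.ALU+and.ALU  -- dual
[5] i7  mul.MUL  -- no-port MUL/MEM
[6] i8  ld.MEM  -- RAW r3
[7] i9,i10  and.ALU+ld.MEM  -- dual
[8] i11  beq.BR  -- tail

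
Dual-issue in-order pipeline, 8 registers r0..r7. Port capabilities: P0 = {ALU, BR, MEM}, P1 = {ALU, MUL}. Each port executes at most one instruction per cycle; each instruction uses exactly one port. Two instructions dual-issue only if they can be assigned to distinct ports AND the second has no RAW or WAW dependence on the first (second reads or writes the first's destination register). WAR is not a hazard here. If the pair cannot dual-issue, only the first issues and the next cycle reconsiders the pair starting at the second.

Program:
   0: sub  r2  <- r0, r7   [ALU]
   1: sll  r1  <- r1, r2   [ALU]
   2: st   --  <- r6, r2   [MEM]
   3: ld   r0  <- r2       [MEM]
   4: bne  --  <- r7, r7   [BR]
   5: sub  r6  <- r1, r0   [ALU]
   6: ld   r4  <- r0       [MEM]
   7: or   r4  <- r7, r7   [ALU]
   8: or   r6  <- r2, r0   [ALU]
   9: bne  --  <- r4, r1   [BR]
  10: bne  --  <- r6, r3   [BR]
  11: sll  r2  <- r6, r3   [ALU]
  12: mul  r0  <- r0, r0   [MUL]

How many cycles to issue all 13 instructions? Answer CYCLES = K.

  cy0 -> i0 (sub.ALU) RAW r2
  cy1 -> i1,i2 (sll.ALU+st.MEM) 2-wide
  cy2 -> i3 (ld.MEM) no-port MEM/BR
  cy3 -> i4,i5 (bne.BR+sub.ALU) 2-wide
  cy4 -> i6 (ld.MEM) WAW r4
  cy5 -> i7,i8 (or.ALU+or.ALU) 2-wide
  cy6 -> i9 (bne.BR) no-port BR/BR
  cy7 -> i10,i11 (bne.BR+sll.ALU) 2-wide
  cy8 -> i12 (mul.MUL) tail

CYCLES = 9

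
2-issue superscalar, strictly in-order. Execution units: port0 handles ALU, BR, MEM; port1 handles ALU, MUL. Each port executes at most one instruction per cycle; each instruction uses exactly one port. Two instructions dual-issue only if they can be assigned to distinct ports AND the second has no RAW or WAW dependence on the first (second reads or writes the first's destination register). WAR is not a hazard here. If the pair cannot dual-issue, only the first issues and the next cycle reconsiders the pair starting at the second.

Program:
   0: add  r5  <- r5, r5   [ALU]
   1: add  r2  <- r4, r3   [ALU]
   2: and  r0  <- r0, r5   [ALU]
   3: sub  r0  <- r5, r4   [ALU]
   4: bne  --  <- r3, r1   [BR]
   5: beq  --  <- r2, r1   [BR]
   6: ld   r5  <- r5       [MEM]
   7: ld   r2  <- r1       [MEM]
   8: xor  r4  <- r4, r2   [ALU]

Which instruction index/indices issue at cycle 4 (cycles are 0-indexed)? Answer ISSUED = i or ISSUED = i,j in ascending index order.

ISSUED = 6

  cy0 -> i0,i1 (add;add) dual
  cy1 -> i2 (and) WAW r0
  cy2 -> i3,i4 (sub;bne) dual
  cy3 -> i5 (beq) no-port BR/MEM
  cy4 -> i6 (ld) no-port MEM/MEM
  cy5 -> i7 (ld) RAW r2
  cy6 -> i8 (xor) tail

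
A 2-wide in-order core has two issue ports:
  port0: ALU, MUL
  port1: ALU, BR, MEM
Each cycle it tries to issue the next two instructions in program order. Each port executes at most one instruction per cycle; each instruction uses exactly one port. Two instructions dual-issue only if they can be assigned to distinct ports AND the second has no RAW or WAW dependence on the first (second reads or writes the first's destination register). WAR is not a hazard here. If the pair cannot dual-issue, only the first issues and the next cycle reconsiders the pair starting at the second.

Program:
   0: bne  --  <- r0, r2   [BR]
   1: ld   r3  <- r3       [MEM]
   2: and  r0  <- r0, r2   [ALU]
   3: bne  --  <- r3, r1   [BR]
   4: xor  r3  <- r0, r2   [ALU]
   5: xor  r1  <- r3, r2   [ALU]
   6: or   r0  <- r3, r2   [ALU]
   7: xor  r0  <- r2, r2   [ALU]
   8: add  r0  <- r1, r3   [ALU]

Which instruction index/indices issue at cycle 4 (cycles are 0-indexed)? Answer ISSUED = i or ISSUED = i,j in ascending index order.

0. bne.BR @i0  | no-port BR/MEM
1. ld.MEM/and.ALU @i1/i2  | dual
2. bne.BR/xor.ALU @i3/i4  | dual
3. xor.ALU/or.ALU @i5/i6  | dual
4. xor.ALU @i7  | WAW r0
5. add.ALU @i8  | tail

ISSUED = 7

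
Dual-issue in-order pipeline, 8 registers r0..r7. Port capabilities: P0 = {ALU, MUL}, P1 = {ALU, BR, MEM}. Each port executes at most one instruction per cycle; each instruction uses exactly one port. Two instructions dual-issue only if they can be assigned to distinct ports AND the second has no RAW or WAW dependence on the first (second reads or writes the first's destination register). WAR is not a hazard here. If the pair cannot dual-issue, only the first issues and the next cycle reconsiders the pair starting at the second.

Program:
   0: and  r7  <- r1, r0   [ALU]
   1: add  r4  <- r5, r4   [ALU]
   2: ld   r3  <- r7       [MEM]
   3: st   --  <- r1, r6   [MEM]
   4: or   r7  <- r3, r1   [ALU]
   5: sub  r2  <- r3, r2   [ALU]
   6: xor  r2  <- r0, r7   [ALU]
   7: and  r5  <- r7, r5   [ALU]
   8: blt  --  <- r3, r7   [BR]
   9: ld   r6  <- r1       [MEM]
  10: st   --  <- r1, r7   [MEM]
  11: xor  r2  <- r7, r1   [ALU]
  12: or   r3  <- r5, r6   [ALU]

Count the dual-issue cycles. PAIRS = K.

[0] i0/i1  and add  -- dual
[1] i2  ld  -- no-port MEM/MEM
[2] i3/i4  st or  -- dual
[3] i5  sub  -- WAW r2
[4] i6/i7  xor and  -- dual
[5] i8  blt  -- no-port BR/MEM
[6] i9  ld  -- no-port MEM/MEM
[7] i10/i11  st xor  -- dual
[8] i12  or  -- tail

PAIRS = 4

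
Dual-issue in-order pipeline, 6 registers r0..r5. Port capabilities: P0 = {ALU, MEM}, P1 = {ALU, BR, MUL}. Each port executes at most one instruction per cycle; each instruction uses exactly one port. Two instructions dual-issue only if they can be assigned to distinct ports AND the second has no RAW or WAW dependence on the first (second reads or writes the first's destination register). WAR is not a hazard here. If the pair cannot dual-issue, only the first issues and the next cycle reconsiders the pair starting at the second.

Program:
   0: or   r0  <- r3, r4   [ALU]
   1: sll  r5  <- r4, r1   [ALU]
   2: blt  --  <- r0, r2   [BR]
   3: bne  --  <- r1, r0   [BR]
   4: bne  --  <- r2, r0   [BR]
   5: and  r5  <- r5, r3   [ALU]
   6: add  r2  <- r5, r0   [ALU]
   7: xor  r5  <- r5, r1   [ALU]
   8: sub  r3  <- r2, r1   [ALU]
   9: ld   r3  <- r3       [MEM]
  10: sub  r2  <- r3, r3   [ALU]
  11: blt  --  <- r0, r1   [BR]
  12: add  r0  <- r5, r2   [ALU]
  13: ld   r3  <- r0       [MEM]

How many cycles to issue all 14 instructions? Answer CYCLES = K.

CYCLES = 10

#0 head=0: or.ALU sll.ALU i0/i1 dual
#1 head=2: blt.BR i2 no-port BR/BR
#2 head=3: bne.BR i3 no-port BR/BR
#3 head=4: bne.BR and.ALU i4/i5 dual
#4 head=6: add.ALU xor.ALU i6/i7 dual
#5 head=8: sub.ALU i8 RAW+WAW r3
#6 head=9: ld.MEM i9 RAW r3
#7 head=10: sub.ALU blt.BR i10/i11 dual
#8 head=12: add.ALU i12 RAW r0
#9 head=13: ld.MEM i13 tail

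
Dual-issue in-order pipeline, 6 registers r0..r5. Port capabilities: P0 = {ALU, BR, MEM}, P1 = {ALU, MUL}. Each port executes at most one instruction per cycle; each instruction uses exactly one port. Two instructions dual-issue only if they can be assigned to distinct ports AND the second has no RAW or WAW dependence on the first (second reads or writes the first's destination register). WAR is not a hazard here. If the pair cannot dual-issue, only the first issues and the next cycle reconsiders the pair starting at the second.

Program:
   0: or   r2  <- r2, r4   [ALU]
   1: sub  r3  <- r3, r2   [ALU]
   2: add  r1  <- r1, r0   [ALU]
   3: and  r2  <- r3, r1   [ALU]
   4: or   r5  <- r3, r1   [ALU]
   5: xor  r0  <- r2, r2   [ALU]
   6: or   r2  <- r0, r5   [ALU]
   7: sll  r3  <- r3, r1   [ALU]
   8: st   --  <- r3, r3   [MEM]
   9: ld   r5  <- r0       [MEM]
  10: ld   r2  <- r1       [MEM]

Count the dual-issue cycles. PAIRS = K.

PAIRS = 3

t=0 i0:or.ALU ; RAW r2
t=1 i1,i2:sub.ALU+add.ALU ; pair
t=2 i3,i4:and.ALU+or.ALU ; pair
t=3 i5:xor.ALU ; RAW r0
t=4 i6,i7:or.ALU+sll.ALU ; pair
t=5 i8:st.MEM ; no-port MEM/MEM
t=6 i9:ld.MEM ; no-port MEM/MEM
t=7 i10:ld.MEM ; tail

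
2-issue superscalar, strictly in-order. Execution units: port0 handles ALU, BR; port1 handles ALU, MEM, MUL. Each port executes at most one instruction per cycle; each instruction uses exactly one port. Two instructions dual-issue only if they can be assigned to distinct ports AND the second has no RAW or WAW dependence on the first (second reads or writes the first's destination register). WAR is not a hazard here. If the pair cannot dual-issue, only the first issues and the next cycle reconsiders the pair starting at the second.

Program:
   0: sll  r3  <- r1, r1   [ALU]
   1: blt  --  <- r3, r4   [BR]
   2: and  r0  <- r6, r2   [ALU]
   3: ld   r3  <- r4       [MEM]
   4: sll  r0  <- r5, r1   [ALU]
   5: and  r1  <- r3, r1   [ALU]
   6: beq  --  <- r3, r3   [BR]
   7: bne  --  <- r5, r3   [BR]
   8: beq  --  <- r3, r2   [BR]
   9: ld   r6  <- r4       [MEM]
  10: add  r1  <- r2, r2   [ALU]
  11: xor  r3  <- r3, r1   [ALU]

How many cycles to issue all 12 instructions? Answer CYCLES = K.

CYCLES = 8

  cy0 -> i0 (sll.ALU) RAW r3
  cy1 -> i1,i2 (blt.BR/and.ALU) dual
  cy2 -> i3,i4 (ld.MEM/sll.ALU) dual
  cy3 -> i5,i6 (and.ALU/beq.BR) dual
  cy4 -> i7 (bne.BR) no-port BR/BR
  cy5 -> i8,i9 (beq.BR/ld.MEM) dual
  cy6 -> i10 (add.ALU) RAW r1
  cy7 -> i11 (xor.ALU) tail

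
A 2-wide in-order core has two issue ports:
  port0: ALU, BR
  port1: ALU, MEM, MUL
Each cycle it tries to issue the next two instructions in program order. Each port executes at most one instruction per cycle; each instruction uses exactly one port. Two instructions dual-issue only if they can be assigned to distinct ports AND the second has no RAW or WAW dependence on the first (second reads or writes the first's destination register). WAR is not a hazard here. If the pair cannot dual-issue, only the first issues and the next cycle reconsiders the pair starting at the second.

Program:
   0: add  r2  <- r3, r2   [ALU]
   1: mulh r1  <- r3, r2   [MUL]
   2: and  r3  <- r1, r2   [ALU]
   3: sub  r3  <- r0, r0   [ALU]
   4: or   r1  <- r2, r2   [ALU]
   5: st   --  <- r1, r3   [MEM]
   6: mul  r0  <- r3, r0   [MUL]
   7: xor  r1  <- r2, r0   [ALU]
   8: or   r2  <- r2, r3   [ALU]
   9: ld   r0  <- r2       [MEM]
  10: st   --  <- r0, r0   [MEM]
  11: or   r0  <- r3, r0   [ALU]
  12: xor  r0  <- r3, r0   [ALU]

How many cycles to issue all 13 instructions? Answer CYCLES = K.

CYCLES = 10

t=0 i0:add ; RAW r2
t=1 i1:mulh ; RAW r1
t=2 i2:and ; WAW r3
t=3 i3/i4:sub/or ; pair
t=4 i5:st ; no-port MEM/MUL
t=5 i6:mul ; RAW r0
t=6 i7/i8:xor/or ; pair
t=7 i9:ld ; no-port MEM/MEM
t=8 i10/i11:st/or ; pair
t=9 i12:xor ; tail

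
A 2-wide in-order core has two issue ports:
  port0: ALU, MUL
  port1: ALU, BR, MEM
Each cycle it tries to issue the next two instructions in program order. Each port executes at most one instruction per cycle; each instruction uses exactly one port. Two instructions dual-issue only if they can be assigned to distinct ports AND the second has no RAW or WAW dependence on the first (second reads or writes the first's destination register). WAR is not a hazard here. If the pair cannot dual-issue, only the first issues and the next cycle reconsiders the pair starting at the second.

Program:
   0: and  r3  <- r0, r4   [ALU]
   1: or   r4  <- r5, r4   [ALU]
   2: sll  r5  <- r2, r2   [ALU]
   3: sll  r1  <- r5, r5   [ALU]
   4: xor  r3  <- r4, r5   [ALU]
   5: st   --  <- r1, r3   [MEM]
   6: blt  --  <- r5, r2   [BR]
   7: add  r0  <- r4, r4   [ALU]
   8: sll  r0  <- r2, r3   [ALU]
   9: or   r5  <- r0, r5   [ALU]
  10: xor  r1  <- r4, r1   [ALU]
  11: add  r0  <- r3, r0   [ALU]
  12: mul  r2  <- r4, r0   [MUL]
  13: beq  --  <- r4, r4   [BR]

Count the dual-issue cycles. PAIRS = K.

PAIRS = 5

c0: i0+i1 and or  2-wide
c1: i2 sll  RAW r5
c2: i3+i4 sll xor  2-wide
c3: i5 st  no-port MEM/BR
c4: i6+i7 blt add  2-wide
c5: i8 sll  RAW r0
c6: i9+i10 or xor  2-wide
c7: i11 add  RAW r0
c8: i12+i13 mul beq  2-wide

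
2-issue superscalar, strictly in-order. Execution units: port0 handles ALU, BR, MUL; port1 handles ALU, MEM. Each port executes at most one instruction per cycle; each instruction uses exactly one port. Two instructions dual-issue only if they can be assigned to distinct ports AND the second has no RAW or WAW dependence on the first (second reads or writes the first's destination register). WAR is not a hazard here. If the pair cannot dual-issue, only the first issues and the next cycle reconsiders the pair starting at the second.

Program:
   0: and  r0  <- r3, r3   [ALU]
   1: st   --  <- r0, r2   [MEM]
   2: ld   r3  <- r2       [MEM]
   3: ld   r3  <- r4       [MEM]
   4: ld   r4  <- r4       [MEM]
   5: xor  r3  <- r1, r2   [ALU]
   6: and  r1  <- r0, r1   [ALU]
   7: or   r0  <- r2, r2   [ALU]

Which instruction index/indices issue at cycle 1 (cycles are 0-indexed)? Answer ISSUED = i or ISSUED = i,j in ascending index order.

t=0 i0:and ; RAW r0
t=1 i1:st ; no-port MEM/MEM
t=2 i2:ld ; no-port MEM/MEM
t=3 i3:ld ; no-port MEM/MEM
t=4 i4/i5:ld;xor ; dual
t=5 i6/i7:and;or ; dual

ISSUED = 1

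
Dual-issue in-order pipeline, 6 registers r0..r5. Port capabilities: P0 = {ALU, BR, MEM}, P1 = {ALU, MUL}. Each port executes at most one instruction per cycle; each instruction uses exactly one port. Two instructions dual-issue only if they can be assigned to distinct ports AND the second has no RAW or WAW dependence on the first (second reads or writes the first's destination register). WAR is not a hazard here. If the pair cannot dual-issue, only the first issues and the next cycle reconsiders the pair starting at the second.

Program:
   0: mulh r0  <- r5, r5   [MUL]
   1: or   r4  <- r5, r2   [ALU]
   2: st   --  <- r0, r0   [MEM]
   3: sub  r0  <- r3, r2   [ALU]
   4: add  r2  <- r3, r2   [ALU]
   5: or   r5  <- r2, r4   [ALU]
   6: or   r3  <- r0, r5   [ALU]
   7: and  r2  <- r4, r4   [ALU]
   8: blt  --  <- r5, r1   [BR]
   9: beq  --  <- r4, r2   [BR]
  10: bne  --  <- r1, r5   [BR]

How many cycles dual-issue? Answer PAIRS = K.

PAIRS = 3

#0 head=0: mulh.MUL or.ALU i0+i1 2-wide
#1 head=2: st.MEM sub.ALU i2+i3 2-wide
#2 head=4: add.ALU i4 RAW r2
#3 head=5: or.ALU i5 RAW r5
#4 head=6: or.ALU and.ALU i6+i7 2-wide
#5 head=8: blt.BR i8 no-port BR/BR
#6 head=9: beq.BR i9 no-port BR/BR
#7 head=10: bne.BR i10 tail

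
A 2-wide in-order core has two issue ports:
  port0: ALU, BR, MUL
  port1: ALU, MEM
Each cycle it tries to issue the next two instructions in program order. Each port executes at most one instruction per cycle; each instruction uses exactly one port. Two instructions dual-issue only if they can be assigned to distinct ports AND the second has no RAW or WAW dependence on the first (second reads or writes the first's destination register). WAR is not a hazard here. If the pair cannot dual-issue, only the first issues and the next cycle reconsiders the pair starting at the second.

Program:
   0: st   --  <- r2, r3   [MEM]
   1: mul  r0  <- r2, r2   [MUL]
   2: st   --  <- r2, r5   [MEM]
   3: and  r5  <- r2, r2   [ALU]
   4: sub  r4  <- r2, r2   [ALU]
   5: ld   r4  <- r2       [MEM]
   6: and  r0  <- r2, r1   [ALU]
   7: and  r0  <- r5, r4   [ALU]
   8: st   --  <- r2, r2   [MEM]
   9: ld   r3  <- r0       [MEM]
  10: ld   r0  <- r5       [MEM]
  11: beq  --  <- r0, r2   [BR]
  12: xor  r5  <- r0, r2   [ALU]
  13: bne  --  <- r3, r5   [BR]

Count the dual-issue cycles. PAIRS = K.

PAIRS = 5

t=0 i0&i1:st.MEM;mul.MUL ; 2-wide
t=1 i2&i3:st.MEM;and.ALU ; 2-wide
t=2 i4:sub.ALU ; WAW r4
t=3 i5&i6:ld.MEM;and.ALU ; 2-wide
t=4 i7&i8:and.ALU;st.MEM ; 2-wide
t=5 i9:ld.MEM ; no-port MEM/MEM
t=6 i10:ld.MEM ; RAW r0
t=7 i11&i12:beq.BR;xor.ALU ; 2-wide
t=8 i13:bne.BR ; tail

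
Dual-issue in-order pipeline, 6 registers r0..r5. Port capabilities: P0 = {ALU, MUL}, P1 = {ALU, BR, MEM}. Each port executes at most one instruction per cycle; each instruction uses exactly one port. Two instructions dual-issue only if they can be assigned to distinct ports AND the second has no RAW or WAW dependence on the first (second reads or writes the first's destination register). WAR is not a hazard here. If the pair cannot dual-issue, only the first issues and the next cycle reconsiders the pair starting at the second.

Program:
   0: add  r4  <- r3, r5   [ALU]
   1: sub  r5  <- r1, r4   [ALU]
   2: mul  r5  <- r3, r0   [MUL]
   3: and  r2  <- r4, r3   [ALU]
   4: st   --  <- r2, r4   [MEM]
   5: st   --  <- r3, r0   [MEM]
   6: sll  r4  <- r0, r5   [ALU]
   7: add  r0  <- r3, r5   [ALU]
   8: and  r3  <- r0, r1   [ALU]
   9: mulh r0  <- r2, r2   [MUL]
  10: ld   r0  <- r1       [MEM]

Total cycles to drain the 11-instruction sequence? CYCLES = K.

t=0 i0:add.ALU ; RAW r4
t=1 i1:sub.ALU ; WAW r5
t=2 i2/i3:mul.MUL+and.ALU ; 2-wide
t=3 i4:st.MEM ; no-port MEM/MEM
t=4 i5/i6:st.MEM+sll.ALU ; 2-wide
t=5 i7:add.ALU ; RAW r0
t=6 i8/i9:and.ALU+mulh.MUL ; 2-wide
t=7 i10:ld.MEM ; tail

CYCLES = 8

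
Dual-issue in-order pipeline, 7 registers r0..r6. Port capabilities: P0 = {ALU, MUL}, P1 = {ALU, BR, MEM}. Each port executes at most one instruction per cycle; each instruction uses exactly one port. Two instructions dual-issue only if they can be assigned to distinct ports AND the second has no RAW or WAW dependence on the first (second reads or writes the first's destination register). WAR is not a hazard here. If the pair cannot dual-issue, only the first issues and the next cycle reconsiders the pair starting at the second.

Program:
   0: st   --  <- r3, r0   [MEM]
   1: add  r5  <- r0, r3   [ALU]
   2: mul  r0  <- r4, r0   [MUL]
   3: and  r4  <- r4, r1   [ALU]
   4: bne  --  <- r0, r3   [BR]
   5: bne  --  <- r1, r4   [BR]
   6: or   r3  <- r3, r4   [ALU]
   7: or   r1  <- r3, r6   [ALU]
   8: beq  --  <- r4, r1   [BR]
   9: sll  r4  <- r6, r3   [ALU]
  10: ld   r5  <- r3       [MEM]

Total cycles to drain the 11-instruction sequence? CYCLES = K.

c0: i0,i1 st.MEM;add.ALU  2-wide
c1: i2,i3 mul.MUL;and.ALU  2-wide
c2: i4 bne.BR  no-port BR/BR
c3: i5,i6 bne.BR;or.ALU  2-wide
c4: i7 or.ALU  RAW r1
c5: i8,i9 beq.BR;sll.ALU  2-wide
c6: i10 ld.MEM  tail

CYCLES = 7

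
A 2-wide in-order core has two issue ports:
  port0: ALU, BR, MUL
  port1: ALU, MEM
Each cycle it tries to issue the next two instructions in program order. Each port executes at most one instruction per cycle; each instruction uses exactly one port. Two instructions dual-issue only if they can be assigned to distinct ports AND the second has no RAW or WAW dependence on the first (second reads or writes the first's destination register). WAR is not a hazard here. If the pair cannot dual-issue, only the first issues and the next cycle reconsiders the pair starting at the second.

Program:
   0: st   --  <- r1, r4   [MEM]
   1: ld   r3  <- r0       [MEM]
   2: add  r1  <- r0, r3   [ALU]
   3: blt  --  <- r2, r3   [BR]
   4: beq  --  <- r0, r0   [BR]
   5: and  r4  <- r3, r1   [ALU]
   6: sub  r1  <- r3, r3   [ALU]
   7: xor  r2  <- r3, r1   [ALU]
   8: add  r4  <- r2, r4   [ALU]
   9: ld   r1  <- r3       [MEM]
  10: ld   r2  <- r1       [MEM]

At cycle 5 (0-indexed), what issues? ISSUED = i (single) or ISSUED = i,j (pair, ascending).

  cy0 -> i0 (st) no-port MEM/MEM
  cy1 -> i1 (ld) RAW r3
  cy2 -> i2,i3 (add/blt) 2-wide
  cy3 -> i4,i5 (beq/and) 2-wide
  cy4 -> i6 (sub) RAW r1
  cy5 -> i7 (xor) RAW r2
  cy6 -> i8,i9 (add/ld) 2-wide
  cy7 -> i10 (ld) tail

ISSUED = 7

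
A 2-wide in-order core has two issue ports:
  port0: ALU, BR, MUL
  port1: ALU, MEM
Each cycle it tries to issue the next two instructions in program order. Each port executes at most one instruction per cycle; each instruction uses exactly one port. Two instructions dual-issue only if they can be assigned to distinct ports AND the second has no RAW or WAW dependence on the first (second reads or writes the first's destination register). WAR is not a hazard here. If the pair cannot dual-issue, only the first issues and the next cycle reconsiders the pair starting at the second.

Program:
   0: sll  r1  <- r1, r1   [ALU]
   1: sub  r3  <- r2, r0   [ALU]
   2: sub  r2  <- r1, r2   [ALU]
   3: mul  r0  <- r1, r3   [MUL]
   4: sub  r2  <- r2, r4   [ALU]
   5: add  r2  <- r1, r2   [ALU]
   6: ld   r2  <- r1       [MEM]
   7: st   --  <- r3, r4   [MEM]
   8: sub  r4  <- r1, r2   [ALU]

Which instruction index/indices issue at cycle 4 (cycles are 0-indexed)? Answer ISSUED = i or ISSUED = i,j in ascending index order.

ISSUED = 6

[0] i0,i1  sll.ALU sub.ALU  -- pair
[1] i2,i3  sub.ALU mul.MUL  -- pair
[2] i4  sub.ALU  -- RAW+WAW r2
[3] i5  add.ALU  -- WAW r2
[4] i6  ld.MEM  -- no-port MEM/MEM
[5] i7,i8  st.MEM sub.ALU  -- pair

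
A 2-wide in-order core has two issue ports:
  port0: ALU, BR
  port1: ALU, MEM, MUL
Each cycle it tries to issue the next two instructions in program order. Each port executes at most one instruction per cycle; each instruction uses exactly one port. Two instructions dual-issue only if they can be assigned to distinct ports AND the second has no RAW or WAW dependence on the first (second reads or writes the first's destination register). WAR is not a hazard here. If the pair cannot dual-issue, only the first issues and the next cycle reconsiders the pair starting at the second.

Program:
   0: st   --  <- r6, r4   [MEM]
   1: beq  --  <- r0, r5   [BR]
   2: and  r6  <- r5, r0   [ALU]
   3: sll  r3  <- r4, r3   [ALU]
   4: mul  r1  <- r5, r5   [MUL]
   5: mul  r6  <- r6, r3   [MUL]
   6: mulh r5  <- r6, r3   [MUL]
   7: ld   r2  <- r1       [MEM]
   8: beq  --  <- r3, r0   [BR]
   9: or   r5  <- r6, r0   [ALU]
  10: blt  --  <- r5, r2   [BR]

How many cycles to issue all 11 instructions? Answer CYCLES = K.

#0 head=0: st.MEM beq.BR i0+i1 2-wide
#1 head=2: and.ALU sll.ALU i2+i3 2-wide
#2 head=4: mul.MUL i4 no-port MUL/MUL
#3 head=5: mul.MUL i5 no-port MUL/MUL
#4 head=6: mulh.MUL i6 no-port MUL/MEM
#5 head=7: ld.MEM beq.BR i7+i8 2-wide
#6 head=9: or.ALU i9 RAW r5
#7 head=10: blt.BR i10 tail

CYCLES = 8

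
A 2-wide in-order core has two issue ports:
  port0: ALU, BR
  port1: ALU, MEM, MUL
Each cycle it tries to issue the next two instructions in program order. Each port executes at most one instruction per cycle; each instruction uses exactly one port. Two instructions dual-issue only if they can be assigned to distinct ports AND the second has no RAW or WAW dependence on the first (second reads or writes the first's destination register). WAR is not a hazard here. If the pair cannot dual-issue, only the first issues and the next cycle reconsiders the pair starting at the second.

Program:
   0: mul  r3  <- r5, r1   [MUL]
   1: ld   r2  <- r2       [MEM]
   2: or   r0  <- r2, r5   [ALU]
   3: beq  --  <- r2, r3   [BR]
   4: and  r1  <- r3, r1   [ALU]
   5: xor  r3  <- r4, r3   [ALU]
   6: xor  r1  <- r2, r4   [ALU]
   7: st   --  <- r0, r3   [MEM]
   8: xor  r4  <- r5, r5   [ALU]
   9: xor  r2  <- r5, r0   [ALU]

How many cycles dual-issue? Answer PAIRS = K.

#0 head=0: mul i0 no-port MUL/MEM
#1 head=1: ld i1 RAW r2
#2 head=2: or/beq i2&i3 dual
#3 head=4: and/xor i4&i5 dual
#4 head=6: xor/st i6&i7 dual
#5 head=8: xor/xor i8&i9 dual

PAIRS = 4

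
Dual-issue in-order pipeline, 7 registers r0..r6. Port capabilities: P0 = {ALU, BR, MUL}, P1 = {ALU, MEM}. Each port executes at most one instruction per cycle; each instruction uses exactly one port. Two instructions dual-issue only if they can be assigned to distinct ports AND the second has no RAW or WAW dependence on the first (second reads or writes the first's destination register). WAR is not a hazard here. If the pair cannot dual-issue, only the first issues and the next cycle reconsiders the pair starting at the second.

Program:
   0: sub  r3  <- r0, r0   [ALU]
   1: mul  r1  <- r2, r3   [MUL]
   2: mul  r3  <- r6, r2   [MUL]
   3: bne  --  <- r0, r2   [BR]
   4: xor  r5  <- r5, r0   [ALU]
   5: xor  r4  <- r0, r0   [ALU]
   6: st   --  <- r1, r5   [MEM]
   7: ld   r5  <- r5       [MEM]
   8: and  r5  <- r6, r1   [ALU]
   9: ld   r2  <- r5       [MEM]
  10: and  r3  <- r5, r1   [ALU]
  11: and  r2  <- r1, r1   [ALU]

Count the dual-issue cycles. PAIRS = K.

0. sub @i0  | RAW r3
1. mul @i1  | no-port MUL/MUL
2. mul @i2  | no-port MUL/BR
3. bne xor @i3,i4  | 2-wide
4. xor st @i5,i6  | 2-wide
5. ld @i7  | WAW r5
6. and @i8  | RAW r5
7. ld and @i9,i10  | 2-wide
8. and @i11  | tail

PAIRS = 3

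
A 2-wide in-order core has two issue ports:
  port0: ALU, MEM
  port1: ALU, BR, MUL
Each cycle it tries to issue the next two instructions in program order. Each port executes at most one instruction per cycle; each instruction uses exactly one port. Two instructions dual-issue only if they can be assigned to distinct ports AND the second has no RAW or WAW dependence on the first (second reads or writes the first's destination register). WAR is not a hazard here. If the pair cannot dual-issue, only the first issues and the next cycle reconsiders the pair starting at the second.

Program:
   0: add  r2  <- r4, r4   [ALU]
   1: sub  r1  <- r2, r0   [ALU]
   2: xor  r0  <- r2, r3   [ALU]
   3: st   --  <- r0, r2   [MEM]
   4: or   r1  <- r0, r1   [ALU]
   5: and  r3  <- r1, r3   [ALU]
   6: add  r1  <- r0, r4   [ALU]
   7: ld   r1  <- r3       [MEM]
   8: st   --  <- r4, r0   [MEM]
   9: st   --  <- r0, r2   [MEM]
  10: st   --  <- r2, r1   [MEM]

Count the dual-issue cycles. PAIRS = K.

PAIRS = 3

[0] i0  add.ALU  -- RAW r2
[1] i1,i2  sub.ALU;xor.ALU  -- dual
[2] i3,i4  st.MEM;or.ALU  -- dual
[3] i5,i6  and.ALU;add.ALU  -- dual
[4] i7  ld.MEM  -- no-port MEM/MEM
[5] i8  st.MEM  -- no-port MEM/MEM
[6] i9  st.MEM  -- no-port MEM/MEM
[7] i10  st.MEM  -- tail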